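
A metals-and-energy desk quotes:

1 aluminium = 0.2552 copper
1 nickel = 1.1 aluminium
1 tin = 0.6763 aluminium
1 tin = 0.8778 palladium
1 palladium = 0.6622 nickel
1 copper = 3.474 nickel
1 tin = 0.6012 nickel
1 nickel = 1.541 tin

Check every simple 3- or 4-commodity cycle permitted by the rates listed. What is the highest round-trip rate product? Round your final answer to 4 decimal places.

0.9752

copper→nickel→aluminium→copper: 3.474 × 1.1 × 0.2552 = 0.97522
copper→nickel→tin→aluminium→copper: 3.474 × 1.541 × 0.6763 × 0.2552 = 0.92396
tin→palladium→nickel→tin: 0.8778 × 0.6622 × 1.541 = 0.89575
Maximum is copper→nickel→aluminium→copper at 0.9752; no arbitrage — every cycle loses value.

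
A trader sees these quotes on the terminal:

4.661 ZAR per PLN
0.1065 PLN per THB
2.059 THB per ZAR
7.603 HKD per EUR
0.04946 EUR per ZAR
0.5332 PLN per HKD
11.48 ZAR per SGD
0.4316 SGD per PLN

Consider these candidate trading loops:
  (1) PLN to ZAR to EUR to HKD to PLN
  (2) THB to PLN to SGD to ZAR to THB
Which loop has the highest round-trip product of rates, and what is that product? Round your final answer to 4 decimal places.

(1) 4.661 × 0.04946 × 7.603 × 0.5332 = 0.93456
(2) 0.1065 × 0.4316 × 11.48 × 2.059 = 1.08650
Highest is cycle (2) at 1.0865 (>1, arbitrage).

1.0865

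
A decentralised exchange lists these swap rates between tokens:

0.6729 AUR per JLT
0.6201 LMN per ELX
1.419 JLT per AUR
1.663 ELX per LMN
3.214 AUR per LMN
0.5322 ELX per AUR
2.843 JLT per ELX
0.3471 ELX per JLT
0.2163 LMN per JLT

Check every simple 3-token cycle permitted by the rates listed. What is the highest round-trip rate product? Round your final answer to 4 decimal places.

LMN→AUR→ELX→LMN: 3.214 × 0.5322 × 0.6201 = 1.06068
JLT→LMN→ELX→JLT: 0.2163 × 1.663 × 2.843 = 1.02265
JLT→AUR→ELX→JLT: 0.6729 × 0.5322 × 2.843 = 1.01813
JLT→LMN→AUR→JLT: 0.2163 × 3.214 × 1.419 = 0.98647
Maximum is LMN→AUR→ELX→LMN at 1.0607; arbitrage exists.

1.0607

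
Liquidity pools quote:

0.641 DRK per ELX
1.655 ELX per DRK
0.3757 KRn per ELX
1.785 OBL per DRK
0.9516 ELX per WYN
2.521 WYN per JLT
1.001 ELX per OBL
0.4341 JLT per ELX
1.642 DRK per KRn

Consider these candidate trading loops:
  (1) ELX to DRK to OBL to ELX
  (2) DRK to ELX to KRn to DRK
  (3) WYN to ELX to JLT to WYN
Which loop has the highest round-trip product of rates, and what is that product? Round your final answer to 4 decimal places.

(1) 0.641 × 1.785 × 1.001 = 1.14533
(2) 1.655 × 0.3757 × 1.642 = 1.02097
(3) 0.9516 × 0.4341 × 2.521 = 1.04140
Highest is cycle (1) at 1.1453 (>1, arbitrage).

1.1453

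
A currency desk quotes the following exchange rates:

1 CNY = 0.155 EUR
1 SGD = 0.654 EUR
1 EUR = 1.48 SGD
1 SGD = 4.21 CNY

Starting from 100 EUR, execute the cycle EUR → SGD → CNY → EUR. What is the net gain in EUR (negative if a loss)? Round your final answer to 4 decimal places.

-3.4226

100 EUR × 1.48 = 148 SGD
148 SGD × 4.21 = 623.08 CNY
623.08 CNY × 0.155 = 96.5774 EUR
Net change: 96.5774 − 100 = -3.4226 EUR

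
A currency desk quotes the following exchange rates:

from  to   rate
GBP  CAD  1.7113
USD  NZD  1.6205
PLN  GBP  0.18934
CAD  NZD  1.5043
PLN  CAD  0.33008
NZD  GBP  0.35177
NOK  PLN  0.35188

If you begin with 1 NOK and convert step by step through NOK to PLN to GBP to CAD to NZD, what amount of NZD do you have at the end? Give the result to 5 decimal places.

0.17151

1 NOK × 0.35188 = 0.35188 PLN
0.35188 PLN × 0.18934 = 0.0666249592 GBP
0.0666249592 GBP × 1.7113 = 0.11401529267896 CAD
0.11401529267896 CAD × 1.5043 = 0.171513204776959528 NZD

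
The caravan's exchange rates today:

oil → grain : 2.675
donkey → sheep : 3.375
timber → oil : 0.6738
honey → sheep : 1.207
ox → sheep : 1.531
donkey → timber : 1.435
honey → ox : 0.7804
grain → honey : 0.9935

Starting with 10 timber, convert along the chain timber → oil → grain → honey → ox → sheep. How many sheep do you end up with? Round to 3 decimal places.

10 timber × 0.6738 = 6.738 oil
6.738 oil × 2.675 = 18.02415 grain
18.02415 grain × 0.9935 = 17.906993025 honey
17.906993025 honey × 0.7804 = 13.97461735671 ox
13.97461735671 ox × 1.531 = 21.39513917312301 sheep

21.395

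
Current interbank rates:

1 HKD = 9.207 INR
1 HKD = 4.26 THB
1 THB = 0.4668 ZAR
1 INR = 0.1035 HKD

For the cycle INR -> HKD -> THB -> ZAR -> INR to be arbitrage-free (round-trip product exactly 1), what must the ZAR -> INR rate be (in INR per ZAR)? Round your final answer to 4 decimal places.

Known legs of the cycle: 0.1035 × 4.26 × 0.4668 = 0.205816788
For no arbitrage the full-cycle product must be 1, so the missing rate is 1 / 0.205816788 ≈ 4.858690.

4.8587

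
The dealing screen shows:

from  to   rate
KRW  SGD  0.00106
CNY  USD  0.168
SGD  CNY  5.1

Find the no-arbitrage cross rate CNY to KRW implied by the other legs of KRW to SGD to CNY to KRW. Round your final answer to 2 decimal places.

184.98

Known legs of the cycle: 0.00106 × 5.1 = 0.005406
For no arbitrage the full-cycle product must be 1, so the missing rate is 1 / 0.005406 ≈ 184.9797.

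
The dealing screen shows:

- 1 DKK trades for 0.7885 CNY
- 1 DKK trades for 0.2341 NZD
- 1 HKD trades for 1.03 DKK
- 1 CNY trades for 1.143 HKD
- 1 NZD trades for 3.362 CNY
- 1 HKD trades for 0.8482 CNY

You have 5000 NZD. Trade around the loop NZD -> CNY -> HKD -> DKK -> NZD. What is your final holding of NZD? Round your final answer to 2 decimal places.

4632.90

5000 NZD × 3.362 = 16810 CNY
16810 CNY × 1.143 = 19213.83 HKD
19213.83 HKD × 1.03 = 19790.2449 DKK
19790.2449 DKK × 0.2341 = 4632.89633109 NZD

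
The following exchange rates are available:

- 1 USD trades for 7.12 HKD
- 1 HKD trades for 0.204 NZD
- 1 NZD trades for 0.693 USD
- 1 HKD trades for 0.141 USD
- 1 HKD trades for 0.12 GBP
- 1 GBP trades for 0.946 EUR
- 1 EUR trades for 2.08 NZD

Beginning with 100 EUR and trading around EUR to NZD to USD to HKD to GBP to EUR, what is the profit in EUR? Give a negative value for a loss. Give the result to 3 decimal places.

16.506

100 EUR × 2.08 = 208 NZD
208 NZD × 0.693 = 144.144 USD
144.144 USD × 7.12 = 1026.30528 HKD
1026.30528 HKD × 0.12 = 123.1566336 GBP
123.1566336 GBP × 0.946 = 116.5061753856 EUR
Net change: 116.5061753856 − 100 = 16.5061753856 EUR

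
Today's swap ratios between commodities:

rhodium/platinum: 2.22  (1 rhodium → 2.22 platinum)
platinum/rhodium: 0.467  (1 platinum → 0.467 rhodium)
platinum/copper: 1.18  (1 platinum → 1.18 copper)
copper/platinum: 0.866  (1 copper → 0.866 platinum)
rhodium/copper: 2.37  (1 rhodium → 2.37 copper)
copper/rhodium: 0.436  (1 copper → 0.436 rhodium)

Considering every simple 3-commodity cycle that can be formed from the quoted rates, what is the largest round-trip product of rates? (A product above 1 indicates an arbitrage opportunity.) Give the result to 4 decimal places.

platinum→copper→rhodium→platinum: 1.18 × 0.436 × 2.22 = 1.14215
platinum→rhodium→copper→platinum: 0.467 × 2.37 × 0.866 = 0.95848
Maximum is platinum→copper→rhodium→platinum at 1.1421; arbitrage exists.

1.1421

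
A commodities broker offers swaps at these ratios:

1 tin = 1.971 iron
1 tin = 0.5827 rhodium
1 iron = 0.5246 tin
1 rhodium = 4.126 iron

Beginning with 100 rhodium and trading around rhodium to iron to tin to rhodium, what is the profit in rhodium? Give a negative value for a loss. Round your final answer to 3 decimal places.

26.125

100 rhodium × 4.126 = 412.6 iron
412.6 iron × 0.5246 = 216.44996 tin
216.44996 tin × 0.5827 = 126.125391692 rhodium
Net change: 126.125391692 − 100 = 26.125391692 rhodium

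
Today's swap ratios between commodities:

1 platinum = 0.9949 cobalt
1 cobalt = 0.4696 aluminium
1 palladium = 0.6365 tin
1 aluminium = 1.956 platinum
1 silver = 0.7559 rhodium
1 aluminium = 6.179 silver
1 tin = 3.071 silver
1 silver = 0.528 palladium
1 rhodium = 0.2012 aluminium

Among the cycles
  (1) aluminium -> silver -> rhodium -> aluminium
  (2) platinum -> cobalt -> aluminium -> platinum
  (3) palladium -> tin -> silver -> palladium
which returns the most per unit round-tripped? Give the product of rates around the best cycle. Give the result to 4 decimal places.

1.0321

(1) 6.179 × 0.7559 × 0.2012 = 0.93975
(2) 0.9949 × 0.4696 × 1.956 = 0.91385
(3) 0.6365 × 3.071 × 0.528 = 1.03208
Highest is cycle (3) at 1.0321 (>1, arbitrage).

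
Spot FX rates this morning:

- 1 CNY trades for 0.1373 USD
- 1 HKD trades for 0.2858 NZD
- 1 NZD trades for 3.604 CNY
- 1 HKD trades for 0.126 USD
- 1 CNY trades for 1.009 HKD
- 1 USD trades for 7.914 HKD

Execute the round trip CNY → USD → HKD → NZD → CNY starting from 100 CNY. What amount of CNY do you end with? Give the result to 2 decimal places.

100 CNY × 0.1373 = 13.73 USD
13.73 USD × 7.914 = 108.65922 HKD
108.65922 HKD × 0.2858 = 31.054805076 NZD
31.054805076 NZD × 3.604 = 111.921517493904 CNY

111.92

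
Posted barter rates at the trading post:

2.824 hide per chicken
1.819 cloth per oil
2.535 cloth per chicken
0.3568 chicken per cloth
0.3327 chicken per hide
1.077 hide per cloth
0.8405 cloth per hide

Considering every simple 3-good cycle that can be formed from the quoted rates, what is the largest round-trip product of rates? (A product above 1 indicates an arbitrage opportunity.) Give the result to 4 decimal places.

0.9083

chicken→cloth→hide→chicken: 2.535 × 1.077 × 0.3327 = 0.90834
chicken→hide→cloth→chicken: 2.824 × 0.8405 × 0.3568 = 0.84689
Maximum is chicken→cloth→hide→chicken at 0.9083; no arbitrage — every cycle loses value.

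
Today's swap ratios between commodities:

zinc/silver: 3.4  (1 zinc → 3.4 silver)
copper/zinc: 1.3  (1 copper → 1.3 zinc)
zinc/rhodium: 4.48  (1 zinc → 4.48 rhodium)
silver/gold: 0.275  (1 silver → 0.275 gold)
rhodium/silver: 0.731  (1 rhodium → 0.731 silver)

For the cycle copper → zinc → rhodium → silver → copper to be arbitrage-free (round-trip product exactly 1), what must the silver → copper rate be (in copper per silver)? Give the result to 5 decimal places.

Known legs of the cycle: 1.3 × 4.48 × 0.731 = 4.257344
For no arbitrage the full-cycle product must be 1, so the missing rate is 1 / 4.257344 ≈ 0.2348882.

0.23489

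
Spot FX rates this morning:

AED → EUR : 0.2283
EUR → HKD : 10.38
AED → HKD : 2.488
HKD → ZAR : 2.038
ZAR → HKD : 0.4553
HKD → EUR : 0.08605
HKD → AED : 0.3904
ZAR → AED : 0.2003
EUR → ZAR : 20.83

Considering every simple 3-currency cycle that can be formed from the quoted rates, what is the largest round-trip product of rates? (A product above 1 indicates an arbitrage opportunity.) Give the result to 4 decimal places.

1.0156

ZAR→AED→HKD→ZAR: 0.2003 × 2.488 × 2.038 = 1.01563
ZAR→AED→EUR→ZAR: 0.2003 × 0.2283 × 20.83 = 0.95252
HKD→AED→EUR→HKD: 0.3904 × 0.2283 × 10.38 = 0.92515
ZAR→HKD→EUR→ZAR: 0.4553 × 0.08605 × 20.83 = 0.81609
Maximum is ZAR→AED→HKD→ZAR at 1.0156; arbitrage exists.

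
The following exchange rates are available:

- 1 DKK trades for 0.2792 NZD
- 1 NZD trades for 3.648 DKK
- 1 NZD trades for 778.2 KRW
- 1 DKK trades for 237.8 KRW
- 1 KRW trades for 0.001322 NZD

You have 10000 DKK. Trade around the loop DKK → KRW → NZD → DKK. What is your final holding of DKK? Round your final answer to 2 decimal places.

10000 DKK × 237.8 = 2378000 KRW
2378000 KRW × 0.001322 = 3143.716 NZD
3143.716 NZD × 3.648 = 11468.275968 DKK

11468.28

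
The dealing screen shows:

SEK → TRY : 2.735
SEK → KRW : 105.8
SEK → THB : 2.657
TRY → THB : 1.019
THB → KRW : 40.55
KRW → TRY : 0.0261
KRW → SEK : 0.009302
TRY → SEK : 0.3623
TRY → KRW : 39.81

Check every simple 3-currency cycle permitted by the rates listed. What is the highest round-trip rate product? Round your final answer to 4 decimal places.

KRW→TRY→THB→KRW: 0.0261 × 1.019 × 40.55 = 1.07846
KRW→SEK→TRY→KRW: 0.009302 × 2.735 × 39.81 = 1.01281
KRW→SEK→THB→KRW: 0.009302 × 2.657 × 40.55 = 1.00221
KRW→TRY→SEK→KRW: 0.0261 × 0.3623 × 105.8 = 1.00045
Maximum is KRW→TRY→THB→KRW at 1.0785; arbitrage exists.

1.0785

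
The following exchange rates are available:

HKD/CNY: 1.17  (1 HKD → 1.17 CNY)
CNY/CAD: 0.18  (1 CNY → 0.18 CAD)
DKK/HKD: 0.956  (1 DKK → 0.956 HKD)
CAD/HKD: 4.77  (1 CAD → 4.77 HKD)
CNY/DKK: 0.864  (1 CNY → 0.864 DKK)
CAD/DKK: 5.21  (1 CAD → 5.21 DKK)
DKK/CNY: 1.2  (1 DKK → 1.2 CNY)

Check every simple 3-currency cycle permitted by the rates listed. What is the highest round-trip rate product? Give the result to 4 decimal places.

DKK→CNY→CAD→DKK: 1.2 × 0.18 × 5.21 = 1.12536
HKD→CNY→CAD→HKD: 1.17 × 0.18 × 4.77 = 1.00456
DKK→HKD→CNY→DKK: 0.956 × 1.17 × 0.864 = 0.96640
Maximum is DKK→CNY→CAD→DKK at 1.1254; arbitrage exists.

1.1254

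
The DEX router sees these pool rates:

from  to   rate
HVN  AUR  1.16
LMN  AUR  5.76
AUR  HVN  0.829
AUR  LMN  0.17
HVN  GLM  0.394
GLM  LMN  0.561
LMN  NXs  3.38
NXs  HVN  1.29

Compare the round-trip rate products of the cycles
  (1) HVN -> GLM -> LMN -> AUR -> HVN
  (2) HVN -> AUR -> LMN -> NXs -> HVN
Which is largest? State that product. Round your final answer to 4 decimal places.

(1) 0.394 × 0.561 × 5.76 × 0.829 = 1.05545
(2) 1.16 × 0.17 × 3.38 × 1.29 = 0.85983
Highest is cycle (1) at 1.0554 (>1, arbitrage).

1.0554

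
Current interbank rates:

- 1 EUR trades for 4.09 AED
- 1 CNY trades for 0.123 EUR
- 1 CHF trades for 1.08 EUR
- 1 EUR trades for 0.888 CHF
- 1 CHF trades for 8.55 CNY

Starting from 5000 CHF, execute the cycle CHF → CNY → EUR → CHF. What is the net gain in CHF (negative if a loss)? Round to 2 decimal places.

-330.67

5000 CHF × 8.55 = 42750 CNY
42750 CNY × 0.123 = 5258.25 EUR
5258.25 EUR × 0.888 = 4669.326 CHF
Net change: 4669.326 − 5000 = -330.674 CHF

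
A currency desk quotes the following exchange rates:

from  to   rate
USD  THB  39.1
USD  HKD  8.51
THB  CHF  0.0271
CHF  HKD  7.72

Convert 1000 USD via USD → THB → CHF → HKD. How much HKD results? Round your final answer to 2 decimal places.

8180.19

1000 USD × 39.1 = 39100 THB
39100 THB × 0.0271 = 1059.61 CHF
1059.61 CHF × 7.72 = 8180.1892 HKD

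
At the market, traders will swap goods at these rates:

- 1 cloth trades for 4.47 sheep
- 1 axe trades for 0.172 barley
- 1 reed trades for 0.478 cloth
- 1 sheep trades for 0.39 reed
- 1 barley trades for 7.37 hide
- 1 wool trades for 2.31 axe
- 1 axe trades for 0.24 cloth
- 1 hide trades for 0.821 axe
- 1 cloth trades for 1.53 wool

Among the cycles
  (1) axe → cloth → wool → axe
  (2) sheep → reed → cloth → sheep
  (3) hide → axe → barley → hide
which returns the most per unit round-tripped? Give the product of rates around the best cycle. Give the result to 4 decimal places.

1.0407

(1) 0.24 × 1.53 × 2.31 = 0.84823
(2) 0.39 × 0.478 × 4.47 = 0.83330
(3) 0.821 × 0.172 × 7.37 = 1.04073
Highest is cycle (3) at 1.0407 (>1, arbitrage).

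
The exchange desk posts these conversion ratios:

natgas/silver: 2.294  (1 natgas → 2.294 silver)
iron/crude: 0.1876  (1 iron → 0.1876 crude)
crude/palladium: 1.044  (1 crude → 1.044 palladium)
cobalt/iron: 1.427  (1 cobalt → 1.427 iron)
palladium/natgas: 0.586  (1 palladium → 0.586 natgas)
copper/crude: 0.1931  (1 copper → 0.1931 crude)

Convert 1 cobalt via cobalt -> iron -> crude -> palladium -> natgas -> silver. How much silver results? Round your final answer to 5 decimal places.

0.37571

1 cobalt × 1.427 = 1.427 iron
1.427 iron × 0.1876 = 0.2677052 crude
0.2677052 crude × 1.044 = 0.2794842288 palladium
0.2794842288 palladium × 0.586 = 0.1637777580768 natgas
0.1637777580768 natgas × 2.294 = 0.3757061770281792 silver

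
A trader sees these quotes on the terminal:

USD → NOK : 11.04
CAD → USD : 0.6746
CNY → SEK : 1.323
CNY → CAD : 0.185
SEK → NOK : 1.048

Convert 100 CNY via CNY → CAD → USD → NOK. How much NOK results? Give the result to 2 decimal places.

137.78

100 CNY × 0.185 = 18.5 CAD
18.5 CAD × 0.6746 = 12.4801 USD
12.4801 USD × 11.04 = 137.780304 NOK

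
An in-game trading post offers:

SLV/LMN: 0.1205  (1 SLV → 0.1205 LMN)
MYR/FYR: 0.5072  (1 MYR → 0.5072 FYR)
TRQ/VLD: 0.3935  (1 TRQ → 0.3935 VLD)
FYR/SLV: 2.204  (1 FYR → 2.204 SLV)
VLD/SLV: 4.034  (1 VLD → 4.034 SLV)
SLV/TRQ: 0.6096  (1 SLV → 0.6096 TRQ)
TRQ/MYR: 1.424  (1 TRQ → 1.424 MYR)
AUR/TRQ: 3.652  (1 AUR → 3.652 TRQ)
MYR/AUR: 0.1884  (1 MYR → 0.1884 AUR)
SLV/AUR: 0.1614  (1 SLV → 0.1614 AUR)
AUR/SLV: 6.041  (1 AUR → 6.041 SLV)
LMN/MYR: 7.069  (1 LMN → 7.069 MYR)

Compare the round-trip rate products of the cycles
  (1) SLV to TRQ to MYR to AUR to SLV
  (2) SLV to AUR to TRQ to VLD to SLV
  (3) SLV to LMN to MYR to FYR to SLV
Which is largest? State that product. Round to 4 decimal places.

(1) 0.6096 × 1.424 × 0.1884 × 6.041 = 0.98797
(2) 0.1614 × 3.652 × 0.3935 × 4.034 = 0.93565
(3) 0.1205 × 7.069 × 0.5072 × 2.204 = 0.95222
Highest is cycle (1) at 0.9880 (≤1, no arbitrage).

0.9880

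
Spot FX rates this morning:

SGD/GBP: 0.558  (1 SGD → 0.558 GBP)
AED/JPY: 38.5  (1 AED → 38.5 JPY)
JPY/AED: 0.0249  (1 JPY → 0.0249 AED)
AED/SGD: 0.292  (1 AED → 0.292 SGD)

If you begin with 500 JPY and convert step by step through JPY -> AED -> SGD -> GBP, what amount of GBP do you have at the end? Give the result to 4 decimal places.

500 JPY × 0.0249 = 12.45 AED
12.45 AED × 0.292 = 3.6354 SGD
3.6354 SGD × 0.558 = 2.0285532 GBP

2.0286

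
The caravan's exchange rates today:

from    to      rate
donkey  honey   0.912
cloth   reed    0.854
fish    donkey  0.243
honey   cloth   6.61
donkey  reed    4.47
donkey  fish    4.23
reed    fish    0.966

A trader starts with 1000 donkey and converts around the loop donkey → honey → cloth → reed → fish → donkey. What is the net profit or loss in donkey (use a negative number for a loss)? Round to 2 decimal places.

1000 donkey × 0.912 = 912 honey
912 honey × 6.61 = 6028.32 cloth
6028.32 cloth × 0.854 = 5148.18528 reed
5148.18528 reed × 0.966 = 4973.14698048 fish
4973.14698048 fish × 0.243 = 1208.47471625664 donkey
Net change: 1208.47471625664 − 1000 = 208.47471625664 donkey

208.47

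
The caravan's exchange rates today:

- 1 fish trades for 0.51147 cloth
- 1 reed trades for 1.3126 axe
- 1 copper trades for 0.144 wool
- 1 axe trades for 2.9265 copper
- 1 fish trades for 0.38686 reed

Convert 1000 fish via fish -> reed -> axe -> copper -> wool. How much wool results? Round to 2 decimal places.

1000 fish × 0.38686 = 386.86 reed
386.86 reed × 1.3126 = 507.792436 axe
507.792436 axe × 2.9265 = 1486.054563954 copper
1486.054563954 copper × 0.144 = 213.991857209376 wool

213.99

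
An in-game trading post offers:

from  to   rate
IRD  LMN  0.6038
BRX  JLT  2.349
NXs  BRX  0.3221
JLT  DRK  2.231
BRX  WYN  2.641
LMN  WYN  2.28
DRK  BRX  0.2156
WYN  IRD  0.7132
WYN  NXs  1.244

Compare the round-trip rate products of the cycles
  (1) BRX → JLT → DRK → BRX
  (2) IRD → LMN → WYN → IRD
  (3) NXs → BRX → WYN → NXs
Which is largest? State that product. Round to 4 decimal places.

1.1299

(1) 2.349 × 2.231 × 0.2156 = 1.12988
(2) 0.6038 × 2.28 × 0.7132 = 0.98184
(3) 0.3221 × 2.641 × 1.244 = 1.05823
Highest is cycle (1) at 1.1299 (>1, arbitrage).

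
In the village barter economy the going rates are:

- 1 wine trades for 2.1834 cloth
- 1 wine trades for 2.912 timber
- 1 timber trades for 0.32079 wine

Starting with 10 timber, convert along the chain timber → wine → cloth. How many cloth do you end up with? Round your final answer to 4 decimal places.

10 timber × 0.32079 = 3.2079 wine
3.2079 wine × 2.1834 = 7.00412886 cloth

7.0041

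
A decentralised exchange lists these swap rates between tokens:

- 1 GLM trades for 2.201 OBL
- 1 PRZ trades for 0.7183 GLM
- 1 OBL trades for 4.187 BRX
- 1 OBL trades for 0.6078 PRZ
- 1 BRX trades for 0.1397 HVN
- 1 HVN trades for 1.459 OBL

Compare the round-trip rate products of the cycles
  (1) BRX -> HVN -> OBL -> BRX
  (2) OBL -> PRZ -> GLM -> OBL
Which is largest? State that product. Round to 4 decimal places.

(1) 0.1397 × 1.459 × 4.187 = 0.85340
(2) 0.6078 × 0.7183 × 2.201 = 0.96092
Highest is cycle (2) at 0.9609 (≤1, no arbitrage).

0.9609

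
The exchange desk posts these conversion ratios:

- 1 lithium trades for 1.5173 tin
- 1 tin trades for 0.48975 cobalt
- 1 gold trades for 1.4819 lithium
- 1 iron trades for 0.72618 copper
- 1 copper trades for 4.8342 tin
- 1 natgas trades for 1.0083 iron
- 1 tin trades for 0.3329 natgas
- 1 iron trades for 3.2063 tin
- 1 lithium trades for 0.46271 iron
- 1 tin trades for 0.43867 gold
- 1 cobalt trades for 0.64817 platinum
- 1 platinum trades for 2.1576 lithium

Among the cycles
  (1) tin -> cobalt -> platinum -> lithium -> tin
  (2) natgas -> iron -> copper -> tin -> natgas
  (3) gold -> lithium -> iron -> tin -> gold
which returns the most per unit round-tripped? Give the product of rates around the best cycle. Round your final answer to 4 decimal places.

1.1783

(1) 0.48975 × 0.64817 × 2.1576 × 1.5173 = 1.03922
(2) 1.0083 × 0.72618 × 4.8342 × 0.3329 = 1.17834
(3) 1.4819 × 0.46271 × 3.2063 × 0.43867 = 0.96443
Highest is cycle (2) at 1.1783 (>1, arbitrage).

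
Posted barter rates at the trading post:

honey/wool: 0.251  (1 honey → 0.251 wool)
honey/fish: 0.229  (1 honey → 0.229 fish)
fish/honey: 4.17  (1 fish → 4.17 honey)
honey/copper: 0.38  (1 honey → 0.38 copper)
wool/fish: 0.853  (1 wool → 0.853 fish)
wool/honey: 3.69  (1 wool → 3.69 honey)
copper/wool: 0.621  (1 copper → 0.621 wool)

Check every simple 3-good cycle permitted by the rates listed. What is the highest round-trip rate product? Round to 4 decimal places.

0.8928

fish→honey→wool→fish: 4.17 × 0.251 × 0.853 = 0.89281
honey→copper→wool→honey: 0.38 × 0.621 × 3.69 = 0.87077
Maximum is fish→honey→wool→fish at 0.8928; no arbitrage — every cycle loses value.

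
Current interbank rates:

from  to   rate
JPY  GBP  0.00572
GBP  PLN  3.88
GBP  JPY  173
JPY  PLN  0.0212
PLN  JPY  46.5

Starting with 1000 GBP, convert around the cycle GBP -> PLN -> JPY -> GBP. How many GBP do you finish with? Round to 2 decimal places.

1032.00

1000 GBP × 3.88 = 3880 PLN
3880 PLN × 46.5 = 180420 JPY
180420 JPY × 0.00572 = 1032.0024 GBP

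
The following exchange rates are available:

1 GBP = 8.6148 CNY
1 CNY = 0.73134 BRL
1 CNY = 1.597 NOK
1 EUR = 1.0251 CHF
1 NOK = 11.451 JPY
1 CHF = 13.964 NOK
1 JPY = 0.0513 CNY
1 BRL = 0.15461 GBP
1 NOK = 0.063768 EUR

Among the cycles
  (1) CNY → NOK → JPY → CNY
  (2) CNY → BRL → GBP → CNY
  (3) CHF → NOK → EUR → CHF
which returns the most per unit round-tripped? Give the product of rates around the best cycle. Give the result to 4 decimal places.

0.9741

(1) 1.597 × 11.451 × 0.0513 = 0.93814
(2) 0.73134 × 0.15461 × 8.6148 = 0.97410
(3) 13.964 × 0.063768 × 1.0251 = 0.91281
Highest is cycle (2) at 0.9741 (≤1, no arbitrage).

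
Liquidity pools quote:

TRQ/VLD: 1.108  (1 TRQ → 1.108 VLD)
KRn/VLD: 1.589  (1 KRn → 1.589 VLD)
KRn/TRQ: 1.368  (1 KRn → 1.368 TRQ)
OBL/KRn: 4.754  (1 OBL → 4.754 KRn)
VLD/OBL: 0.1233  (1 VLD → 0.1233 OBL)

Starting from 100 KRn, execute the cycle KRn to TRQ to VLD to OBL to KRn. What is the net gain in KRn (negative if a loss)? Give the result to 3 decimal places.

100 KRn × 1.368 = 136.8 TRQ
136.8 TRQ × 1.108 = 151.5744 VLD
151.5744 VLD × 0.1233 = 18.68912352 OBL
18.68912352 OBL × 4.754 = 88.84809321408 KRn
Net change: 88.84809321408 − 100 = -11.15190678592 KRn

-11.152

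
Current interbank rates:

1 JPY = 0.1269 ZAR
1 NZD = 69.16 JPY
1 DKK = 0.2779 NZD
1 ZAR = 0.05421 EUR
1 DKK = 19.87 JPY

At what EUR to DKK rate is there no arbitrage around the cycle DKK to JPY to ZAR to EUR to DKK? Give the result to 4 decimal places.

7.3158

Known legs of the cycle: 19.87 × 0.1269 × 0.05421 = 0.13669067763
For no arbitrage the full-cycle product must be 1, so the missing rate is 1 / 0.13669067763 ≈ 7.315788.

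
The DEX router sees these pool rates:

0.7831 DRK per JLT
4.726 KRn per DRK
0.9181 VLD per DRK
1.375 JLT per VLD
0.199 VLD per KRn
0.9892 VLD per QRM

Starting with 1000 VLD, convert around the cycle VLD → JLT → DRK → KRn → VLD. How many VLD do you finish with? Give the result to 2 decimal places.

1000 VLD × 1.375 = 1375 JLT
1375 JLT × 0.7831 = 1076.7625 DRK
1076.7625 DRK × 4.726 = 5088.779575 KRn
5088.779575 KRn × 0.199 = 1012.667135425 VLD

1012.67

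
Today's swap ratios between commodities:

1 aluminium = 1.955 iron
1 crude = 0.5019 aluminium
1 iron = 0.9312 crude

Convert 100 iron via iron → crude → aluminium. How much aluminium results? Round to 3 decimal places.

46.737

100 iron × 0.9312 = 93.12 crude
93.12 crude × 0.5019 = 46.736928 aluminium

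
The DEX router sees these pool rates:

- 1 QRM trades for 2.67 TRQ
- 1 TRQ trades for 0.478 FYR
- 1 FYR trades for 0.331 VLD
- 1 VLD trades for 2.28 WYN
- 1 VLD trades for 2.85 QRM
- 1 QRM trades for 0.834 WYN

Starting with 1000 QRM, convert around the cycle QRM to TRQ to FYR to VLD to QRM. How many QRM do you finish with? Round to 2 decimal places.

1000 QRM × 2.67 = 2670 TRQ
2670 TRQ × 0.478 = 1276.26 FYR
1276.26 FYR × 0.331 = 422.44206 VLD
422.44206 VLD × 2.85 = 1203.959871 QRM

1203.96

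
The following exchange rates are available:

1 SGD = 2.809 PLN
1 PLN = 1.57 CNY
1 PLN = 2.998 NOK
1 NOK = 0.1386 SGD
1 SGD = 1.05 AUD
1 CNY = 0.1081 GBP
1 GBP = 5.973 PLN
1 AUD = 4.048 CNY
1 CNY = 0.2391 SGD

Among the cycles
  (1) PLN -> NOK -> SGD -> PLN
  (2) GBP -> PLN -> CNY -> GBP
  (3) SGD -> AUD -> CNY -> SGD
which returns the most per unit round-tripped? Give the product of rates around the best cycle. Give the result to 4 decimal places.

(1) 2.998 × 0.1386 × 2.809 = 1.16720
(2) 5.973 × 1.57 × 0.1081 = 1.01372
(3) 1.05 × 4.048 × 0.2391 = 1.01627
Highest is cycle (1) at 1.1672 (>1, arbitrage).

1.1672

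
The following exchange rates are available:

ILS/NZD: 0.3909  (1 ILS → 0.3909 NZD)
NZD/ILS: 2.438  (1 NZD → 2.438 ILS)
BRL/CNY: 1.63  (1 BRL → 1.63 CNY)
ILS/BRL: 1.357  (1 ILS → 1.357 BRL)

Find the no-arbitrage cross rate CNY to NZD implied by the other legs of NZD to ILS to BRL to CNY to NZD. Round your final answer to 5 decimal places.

0.18544

Known legs of the cycle: 2.438 × 1.357 × 1.63 = 5.39263658
For no arbitrage the full-cycle product must be 1, so the missing rate is 1 / 5.39263658 ≈ 0.1854380.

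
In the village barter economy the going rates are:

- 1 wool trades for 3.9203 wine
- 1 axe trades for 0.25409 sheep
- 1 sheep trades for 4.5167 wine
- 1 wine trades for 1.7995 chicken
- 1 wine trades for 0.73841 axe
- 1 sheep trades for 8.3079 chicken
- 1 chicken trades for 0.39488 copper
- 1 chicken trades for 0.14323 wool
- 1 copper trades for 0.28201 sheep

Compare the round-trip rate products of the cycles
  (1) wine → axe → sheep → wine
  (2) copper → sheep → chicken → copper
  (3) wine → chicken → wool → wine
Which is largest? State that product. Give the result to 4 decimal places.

1.0104

(1) 0.73841 × 0.25409 × 4.5167 = 0.84743
(2) 0.28201 × 8.3079 × 0.39488 = 0.92517
(3) 1.7995 × 0.14323 × 3.9203 = 1.01043
Highest is cycle (3) at 1.0104 (>1, arbitrage).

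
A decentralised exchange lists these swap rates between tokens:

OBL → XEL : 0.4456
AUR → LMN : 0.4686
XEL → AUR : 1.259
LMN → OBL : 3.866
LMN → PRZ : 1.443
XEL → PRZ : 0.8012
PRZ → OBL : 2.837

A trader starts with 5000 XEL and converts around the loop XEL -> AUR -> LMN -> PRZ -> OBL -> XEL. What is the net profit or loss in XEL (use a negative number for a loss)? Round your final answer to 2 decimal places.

381.07

5000 XEL × 1.259 = 6295 AUR
6295 AUR × 0.4686 = 2949.837 LMN
2949.837 LMN × 1.443 = 4256.614791 PRZ
4256.614791 PRZ × 2.837 = 12076.016162067 OBL
12076.016162067 OBL × 0.4456 = 5381.0728018170552 XEL
Net change: 5381.0728018170552 − 5000 = 381.0728018170552 XEL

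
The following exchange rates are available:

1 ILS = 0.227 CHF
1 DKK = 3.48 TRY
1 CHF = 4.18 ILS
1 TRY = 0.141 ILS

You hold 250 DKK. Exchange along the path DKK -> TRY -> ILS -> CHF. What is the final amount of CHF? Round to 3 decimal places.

250 DKK × 3.48 = 870 TRY
870 TRY × 0.141 = 122.67 ILS
122.67 ILS × 0.227 = 27.84609 CHF

27.846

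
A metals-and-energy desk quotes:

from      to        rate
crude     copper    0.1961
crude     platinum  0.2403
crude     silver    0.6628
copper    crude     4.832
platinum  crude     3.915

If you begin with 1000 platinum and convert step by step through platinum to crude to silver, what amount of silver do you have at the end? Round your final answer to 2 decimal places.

2594.86

1000 platinum × 3.915 = 3915 crude
3915 crude × 0.6628 = 2594.862 silver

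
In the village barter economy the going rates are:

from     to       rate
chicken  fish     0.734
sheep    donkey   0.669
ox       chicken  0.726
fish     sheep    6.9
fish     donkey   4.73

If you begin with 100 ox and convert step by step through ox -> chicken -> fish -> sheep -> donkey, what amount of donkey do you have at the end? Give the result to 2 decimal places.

100 ox × 0.726 = 72.6 chicken
72.6 chicken × 0.734 = 53.2884 fish
53.2884 fish × 6.9 = 367.68996 sheep
367.68996 sheep × 0.669 = 245.98458324 donkey

245.98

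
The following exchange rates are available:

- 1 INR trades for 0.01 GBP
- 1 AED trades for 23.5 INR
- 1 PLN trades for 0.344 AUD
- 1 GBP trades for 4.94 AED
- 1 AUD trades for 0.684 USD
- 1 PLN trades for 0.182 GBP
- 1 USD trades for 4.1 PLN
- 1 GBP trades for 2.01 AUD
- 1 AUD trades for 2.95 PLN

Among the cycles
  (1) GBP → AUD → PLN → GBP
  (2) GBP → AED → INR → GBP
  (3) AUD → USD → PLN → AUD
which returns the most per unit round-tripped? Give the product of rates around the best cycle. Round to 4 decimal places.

1.1609

(1) 2.01 × 2.95 × 0.182 = 1.07917
(2) 4.94 × 23.5 × 0.01 = 1.16090
(3) 0.684 × 4.1 × 0.344 = 0.96471
Highest is cycle (2) at 1.1609 (>1, arbitrage).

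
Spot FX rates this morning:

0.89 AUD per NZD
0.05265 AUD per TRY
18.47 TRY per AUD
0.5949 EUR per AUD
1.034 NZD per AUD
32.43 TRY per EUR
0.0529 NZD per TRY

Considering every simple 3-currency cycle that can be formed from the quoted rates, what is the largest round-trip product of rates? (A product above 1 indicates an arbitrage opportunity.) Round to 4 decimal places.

1.0158

TRY→AUD→EUR→TRY: 0.05265 × 0.5949 × 32.43 = 1.01576
TRY→NZD→AUD→TRY: 0.0529 × 0.89 × 18.47 = 0.86959
Maximum is TRY→AUD→EUR→TRY at 1.0158; arbitrage exists.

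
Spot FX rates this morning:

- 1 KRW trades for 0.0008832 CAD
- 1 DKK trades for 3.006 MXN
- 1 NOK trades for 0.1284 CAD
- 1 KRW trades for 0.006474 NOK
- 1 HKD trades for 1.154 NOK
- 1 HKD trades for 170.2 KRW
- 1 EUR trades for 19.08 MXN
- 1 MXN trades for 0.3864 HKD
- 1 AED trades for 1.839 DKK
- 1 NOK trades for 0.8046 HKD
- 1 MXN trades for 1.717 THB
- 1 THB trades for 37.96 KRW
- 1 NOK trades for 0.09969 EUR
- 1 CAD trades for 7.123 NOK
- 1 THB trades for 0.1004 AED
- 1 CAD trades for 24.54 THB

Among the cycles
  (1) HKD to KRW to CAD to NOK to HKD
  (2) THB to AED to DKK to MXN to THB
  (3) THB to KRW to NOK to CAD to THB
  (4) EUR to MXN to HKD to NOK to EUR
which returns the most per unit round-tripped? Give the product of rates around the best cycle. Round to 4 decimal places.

(1) 170.2 × 0.0008832 × 7.123 × 0.8046 = 0.86151
(2) 0.1004 × 1.839 × 3.006 × 1.717 = 0.95296
(3) 37.96 × 0.006474 × 0.1284 × 24.54 = 0.77435
(4) 19.08 × 0.3864 × 1.154 × 0.09969 = 0.84815
Highest is cycle (2) at 0.9530 (≤1, no arbitrage).

0.9530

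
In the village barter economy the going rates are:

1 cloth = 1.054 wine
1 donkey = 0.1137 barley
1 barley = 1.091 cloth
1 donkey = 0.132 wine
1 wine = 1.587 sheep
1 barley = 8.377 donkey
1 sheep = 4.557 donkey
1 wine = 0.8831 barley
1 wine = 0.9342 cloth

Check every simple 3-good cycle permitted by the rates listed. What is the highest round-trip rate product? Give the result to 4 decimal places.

1.0155

barley→cloth→wine→barley: 1.091 × 1.054 × 0.8831 = 1.01549
barley→donkey→wine→barley: 8.377 × 0.132 × 0.8831 = 0.97650
wine→sheep→donkey→wine: 1.587 × 4.557 × 0.132 = 0.95462
Maximum is barley→cloth→wine→barley at 1.0155; arbitrage exists.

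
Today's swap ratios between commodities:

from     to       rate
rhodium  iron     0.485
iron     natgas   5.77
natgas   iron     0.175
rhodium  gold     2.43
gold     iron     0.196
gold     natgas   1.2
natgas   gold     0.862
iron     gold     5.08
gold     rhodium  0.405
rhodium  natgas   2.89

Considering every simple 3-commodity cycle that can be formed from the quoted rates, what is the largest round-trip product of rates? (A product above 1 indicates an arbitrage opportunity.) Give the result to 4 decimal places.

1.0668

natgas→iron→gold→natgas: 0.175 × 5.08 × 1.2 = 1.06680
natgas→gold→rhodium→natgas: 0.862 × 0.405 × 2.89 = 1.00893
gold→rhodium→iron→gold: 0.405 × 0.485 × 5.08 = 0.99784
natgas→gold→iron→natgas: 0.862 × 0.196 × 5.77 = 0.97485
Maximum is natgas→iron→gold→natgas at 1.0668; arbitrage exists.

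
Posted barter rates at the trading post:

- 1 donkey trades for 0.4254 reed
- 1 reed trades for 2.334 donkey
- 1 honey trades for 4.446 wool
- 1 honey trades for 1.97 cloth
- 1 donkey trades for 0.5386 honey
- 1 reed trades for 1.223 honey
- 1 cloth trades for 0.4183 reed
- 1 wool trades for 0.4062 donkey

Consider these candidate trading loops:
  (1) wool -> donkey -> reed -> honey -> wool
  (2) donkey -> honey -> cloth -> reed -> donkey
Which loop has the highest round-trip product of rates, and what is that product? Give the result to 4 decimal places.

(1) 0.4062 × 0.4254 × 1.223 × 4.446 = 0.93958
(2) 0.5386 × 1.97 × 0.4183 × 2.334 = 1.03591
Highest is cycle (2) at 1.0359 (>1, arbitrage).

1.0359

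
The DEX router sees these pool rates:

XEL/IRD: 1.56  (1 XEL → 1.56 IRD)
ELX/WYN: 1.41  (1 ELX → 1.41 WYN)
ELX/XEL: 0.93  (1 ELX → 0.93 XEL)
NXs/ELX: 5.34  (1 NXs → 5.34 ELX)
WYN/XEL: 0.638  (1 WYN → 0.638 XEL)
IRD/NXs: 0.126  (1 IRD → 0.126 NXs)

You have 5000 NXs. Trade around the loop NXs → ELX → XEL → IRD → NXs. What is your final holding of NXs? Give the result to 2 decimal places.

5000 NXs × 5.34 = 26700 ELX
26700 ELX × 0.93 = 24831 XEL
24831 XEL × 1.56 = 38736.36 IRD
38736.36 IRD × 0.126 = 4880.78136 NXs

4880.78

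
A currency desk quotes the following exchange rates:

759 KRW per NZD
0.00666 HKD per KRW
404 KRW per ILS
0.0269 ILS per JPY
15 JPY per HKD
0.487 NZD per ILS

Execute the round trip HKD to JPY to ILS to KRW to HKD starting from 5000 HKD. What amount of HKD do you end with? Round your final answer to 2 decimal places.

5428.37

5000 HKD × 15 = 75000 JPY
75000 JPY × 0.0269 = 2017.5 ILS
2017.5 ILS × 404 = 815070 KRW
815070 KRW × 0.00666 = 5428.3662 HKD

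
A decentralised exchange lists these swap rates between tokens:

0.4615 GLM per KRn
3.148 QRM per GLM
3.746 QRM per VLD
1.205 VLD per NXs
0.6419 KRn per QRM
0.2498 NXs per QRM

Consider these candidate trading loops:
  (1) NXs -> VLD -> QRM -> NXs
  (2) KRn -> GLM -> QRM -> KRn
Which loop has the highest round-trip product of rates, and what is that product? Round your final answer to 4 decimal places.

1.1276

(1) 1.205 × 3.746 × 0.2498 = 1.12758
(2) 0.4615 × 3.148 × 0.6419 = 0.93255
Highest is cycle (1) at 1.1276 (>1, arbitrage).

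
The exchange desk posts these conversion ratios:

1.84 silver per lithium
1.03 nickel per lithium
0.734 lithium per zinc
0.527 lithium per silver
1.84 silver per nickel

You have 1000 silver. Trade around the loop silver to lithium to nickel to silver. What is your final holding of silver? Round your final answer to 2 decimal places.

998.77

1000 silver × 0.527 = 527 lithium
527 lithium × 1.03 = 542.81 nickel
542.81 nickel × 1.84 = 998.7704 silver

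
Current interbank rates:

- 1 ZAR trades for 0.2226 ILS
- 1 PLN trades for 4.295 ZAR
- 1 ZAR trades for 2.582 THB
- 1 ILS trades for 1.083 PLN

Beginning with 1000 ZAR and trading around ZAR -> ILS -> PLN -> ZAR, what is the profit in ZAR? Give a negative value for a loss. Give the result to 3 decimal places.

35.421

1000 ZAR × 0.2226 = 222.6 ILS
222.6 ILS × 1.083 = 241.0758 PLN
241.0758 PLN × 4.295 = 1035.420561 ZAR
Net change: 1035.420561 − 1000 = 35.420561 ZAR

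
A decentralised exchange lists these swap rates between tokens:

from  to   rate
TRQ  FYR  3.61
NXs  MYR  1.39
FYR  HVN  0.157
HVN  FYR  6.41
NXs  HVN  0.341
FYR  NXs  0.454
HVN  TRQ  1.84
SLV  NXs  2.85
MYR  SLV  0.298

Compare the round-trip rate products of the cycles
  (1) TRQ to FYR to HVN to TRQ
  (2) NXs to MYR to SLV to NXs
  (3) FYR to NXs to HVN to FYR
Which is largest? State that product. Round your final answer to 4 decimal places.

1.1805

(1) 3.61 × 0.157 × 1.84 = 1.04286
(2) 1.39 × 0.298 × 2.85 = 1.18053
(3) 0.454 × 0.341 × 6.41 = 0.99236
Highest is cycle (2) at 1.1805 (>1, arbitrage).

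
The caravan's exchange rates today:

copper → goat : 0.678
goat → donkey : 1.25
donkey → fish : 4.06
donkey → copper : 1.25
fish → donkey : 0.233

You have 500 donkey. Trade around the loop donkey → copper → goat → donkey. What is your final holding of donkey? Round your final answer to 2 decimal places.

529.69

500 donkey × 1.25 = 625 copper
625 copper × 0.678 = 423.75 goat
423.75 goat × 1.25 = 529.6875 donkey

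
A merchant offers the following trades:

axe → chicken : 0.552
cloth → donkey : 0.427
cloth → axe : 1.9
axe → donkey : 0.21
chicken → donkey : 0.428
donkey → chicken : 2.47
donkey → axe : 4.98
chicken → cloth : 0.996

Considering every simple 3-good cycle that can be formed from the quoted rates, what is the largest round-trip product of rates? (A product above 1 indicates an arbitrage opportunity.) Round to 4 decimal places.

donkey→axe→chicken→donkey: 4.98 × 0.552 × 0.428 = 1.17655
cloth→donkey→chicken→cloth: 0.427 × 2.47 × 0.996 = 1.05047
cloth→axe→chicken→cloth: 1.9 × 0.552 × 0.996 = 1.04460
Maximum is donkey→axe→chicken→donkey at 1.1766; arbitrage exists.

1.1766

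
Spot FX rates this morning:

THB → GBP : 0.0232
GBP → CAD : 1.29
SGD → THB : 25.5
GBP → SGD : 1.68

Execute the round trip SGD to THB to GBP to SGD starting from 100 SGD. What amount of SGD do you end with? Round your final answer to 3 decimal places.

99.389

100 SGD × 25.5 = 2550 THB
2550 THB × 0.0232 = 59.16 GBP
59.16 GBP × 1.68 = 99.3888 SGD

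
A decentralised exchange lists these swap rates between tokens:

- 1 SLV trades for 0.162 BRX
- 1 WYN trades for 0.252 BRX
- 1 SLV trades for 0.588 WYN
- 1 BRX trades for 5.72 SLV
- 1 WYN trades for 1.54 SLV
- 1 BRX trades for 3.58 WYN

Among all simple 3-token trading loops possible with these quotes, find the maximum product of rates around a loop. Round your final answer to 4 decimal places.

BRX→WYN→SLV→BRX: 3.58 × 1.54 × 0.162 = 0.89314
BRX→SLV→WYN→BRX: 5.72 × 0.588 × 0.252 = 0.84757
Maximum is BRX→WYN→SLV→BRX at 0.8931; no arbitrage — every cycle loses value.

0.8931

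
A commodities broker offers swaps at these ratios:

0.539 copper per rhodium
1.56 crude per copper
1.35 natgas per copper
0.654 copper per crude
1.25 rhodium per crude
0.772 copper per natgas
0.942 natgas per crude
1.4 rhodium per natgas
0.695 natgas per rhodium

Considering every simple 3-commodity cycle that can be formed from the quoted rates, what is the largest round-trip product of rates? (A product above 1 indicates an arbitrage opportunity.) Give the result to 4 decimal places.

1.1345

crude→natgas→copper→crude: 0.942 × 0.772 × 1.56 = 1.13447
crude→rhodium→copper→crude: 1.25 × 0.539 × 1.56 = 1.05105
rhodium→copper→natgas→rhodium: 0.539 × 1.35 × 1.4 = 1.01871
Maximum is crude→natgas→copper→crude at 1.1345; arbitrage exists.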